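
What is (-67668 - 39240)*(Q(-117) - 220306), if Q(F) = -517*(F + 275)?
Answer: 32285360736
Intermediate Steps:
Q(F) = -142175 - 517*F (Q(F) = -517*(275 + F) = -142175 - 517*F)
(-67668 - 39240)*(Q(-117) - 220306) = (-67668 - 39240)*((-142175 - 517*(-117)) - 220306) = -106908*((-142175 + 60489) - 220306) = -106908*(-81686 - 220306) = -106908*(-301992) = 32285360736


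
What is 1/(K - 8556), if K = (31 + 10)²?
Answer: -1/6875 ≈ -0.00014545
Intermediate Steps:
K = 1681 (K = 41² = 1681)
1/(K - 8556) = 1/(1681 - 8556) = 1/(-6875) = -1/6875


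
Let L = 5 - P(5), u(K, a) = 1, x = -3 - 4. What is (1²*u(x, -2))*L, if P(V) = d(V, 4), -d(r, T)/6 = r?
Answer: 35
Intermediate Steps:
x = -7
d(r, T) = -6*r
P(V) = -6*V
L = 35 (L = 5 - (-6)*5 = 5 - 1*(-30) = 5 + 30 = 35)
(1²*u(x, -2))*L = (1²*1)*35 = (1*1)*35 = 1*35 = 35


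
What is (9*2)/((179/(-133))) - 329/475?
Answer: -1196041/85025 ≈ -14.067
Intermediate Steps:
(9*2)/((179/(-133))) - 329/475 = 18/((179*(-1/133))) - 329*1/475 = 18/(-179/133) - 329/475 = 18*(-133/179) - 329/475 = -2394/179 - 329/475 = -1196041/85025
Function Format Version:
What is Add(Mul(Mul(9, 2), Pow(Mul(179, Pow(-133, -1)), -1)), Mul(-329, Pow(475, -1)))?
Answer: Rational(-1196041, 85025) ≈ -14.067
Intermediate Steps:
Add(Mul(Mul(9, 2), Pow(Mul(179, Pow(-133, -1)), -1)), Mul(-329, Pow(475, -1))) = Add(Mul(18, Pow(Mul(179, Rational(-1, 133)), -1)), Mul(-329, Rational(1, 475))) = Add(Mul(18, Pow(Rational(-179, 133), -1)), Rational(-329, 475)) = Add(Mul(18, Rational(-133, 179)), Rational(-329, 475)) = Add(Rational(-2394, 179), Rational(-329, 475)) = Rational(-1196041, 85025)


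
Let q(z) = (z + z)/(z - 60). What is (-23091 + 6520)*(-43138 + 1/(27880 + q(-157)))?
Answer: 4324976640408745/6050274 ≈ 7.1484e+8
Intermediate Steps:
q(z) = 2*z/(-60 + z) (q(z) = (2*z)/(-60 + z) = 2*z/(-60 + z))
(-23091 + 6520)*(-43138 + 1/(27880 + q(-157))) = (-23091 + 6520)*(-43138 + 1/(27880 + 2*(-157)/(-60 - 157))) = -16571*(-43138 + 1/(27880 + 2*(-157)/(-217))) = -16571*(-43138 + 1/(27880 + 2*(-157)*(-1/217))) = -16571*(-43138 + 1/(27880 + 314/217)) = -16571*(-43138 + 1/(6050274/217)) = -16571*(-43138 + 217/6050274) = -16571*(-260996719595/6050274) = 4324976640408745/6050274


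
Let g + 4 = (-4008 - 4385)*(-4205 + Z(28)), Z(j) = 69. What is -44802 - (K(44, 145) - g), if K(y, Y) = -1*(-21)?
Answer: 34668621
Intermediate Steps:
K(y, Y) = 21
g = 34713444 (g = -4 + (-4008 - 4385)*(-4205 + 69) = -4 - 8393*(-4136) = -4 + 34713448 = 34713444)
-44802 - (K(44, 145) - g) = -44802 - (21 - 1*34713444) = -44802 - (21 - 34713444) = -44802 - 1*(-34713423) = -44802 + 34713423 = 34668621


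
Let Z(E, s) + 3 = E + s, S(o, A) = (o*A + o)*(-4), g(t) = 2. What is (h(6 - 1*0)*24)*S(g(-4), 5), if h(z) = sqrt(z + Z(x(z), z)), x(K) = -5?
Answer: -2304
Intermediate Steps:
S(o, A) = -4*o - 4*A*o (S(o, A) = (A*o + o)*(-4) = (o + A*o)*(-4) = -4*o - 4*A*o)
Z(E, s) = -3 + E + s (Z(E, s) = -3 + (E + s) = -3 + E + s)
h(z) = sqrt(-8 + 2*z) (h(z) = sqrt(z + (-3 - 5 + z)) = sqrt(z + (-8 + z)) = sqrt(-8 + 2*z))
(h(6 - 1*0)*24)*S(g(-4), 5) = (sqrt(-8 + 2*(6 - 1*0))*24)*(-4*2*(1 + 5)) = (sqrt(-8 + 2*(6 + 0))*24)*(-4*2*6) = (sqrt(-8 + 2*6)*24)*(-48) = (sqrt(-8 + 12)*24)*(-48) = (sqrt(4)*24)*(-48) = (2*24)*(-48) = 48*(-48) = -2304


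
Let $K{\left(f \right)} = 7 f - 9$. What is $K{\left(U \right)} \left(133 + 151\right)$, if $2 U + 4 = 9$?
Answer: $2414$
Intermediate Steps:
$U = \frac{5}{2}$ ($U = -2 + \frac{1}{2} \cdot 9 = -2 + \frac{9}{2} = \frac{5}{2} \approx 2.5$)
$K{\left(f \right)} = -9 + 7 f$
$K{\left(U \right)} \left(133 + 151\right) = \left(-9 + 7 \cdot \frac{5}{2}\right) \left(133 + 151\right) = \left(-9 + \frac{35}{2}\right) 284 = \frac{17}{2} \cdot 284 = 2414$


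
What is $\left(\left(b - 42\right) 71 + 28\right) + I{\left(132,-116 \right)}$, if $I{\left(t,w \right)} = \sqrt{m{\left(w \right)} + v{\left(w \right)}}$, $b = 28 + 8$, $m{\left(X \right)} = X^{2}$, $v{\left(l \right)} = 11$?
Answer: $-398 + 67 \sqrt{3} \approx -281.95$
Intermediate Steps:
$b = 36$
$I{\left(t,w \right)} = \sqrt{11 + w^{2}}$ ($I{\left(t,w \right)} = \sqrt{w^{2} + 11} = \sqrt{11 + w^{2}}$)
$\left(\left(b - 42\right) 71 + 28\right) + I{\left(132,-116 \right)} = \left(\left(36 - 42\right) 71 + 28\right) + \sqrt{11 + \left(-116\right)^{2}} = \left(\left(36 - 42\right) 71 + 28\right) + \sqrt{11 + 13456} = \left(\left(-6\right) 71 + 28\right) + \sqrt{13467} = \left(-426 + 28\right) + 67 \sqrt{3} = -398 + 67 \sqrt{3}$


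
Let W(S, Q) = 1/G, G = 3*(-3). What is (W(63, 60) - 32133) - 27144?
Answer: -533494/9 ≈ -59277.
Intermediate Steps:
G = -9
W(S, Q) = -⅑ (W(S, Q) = 1/(-9) = -⅑)
(W(63, 60) - 32133) - 27144 = (-⅑ - 32133) - 27144 = -289198/9 - 27144 = -533494/9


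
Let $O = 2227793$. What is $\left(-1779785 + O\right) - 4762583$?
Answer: $-4314575$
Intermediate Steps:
$\left(-1779785 + O\right) - 4762583 = \left(-1779785 + 2227793\right) - 4762583 = 448008 - 4762583 = -4314575$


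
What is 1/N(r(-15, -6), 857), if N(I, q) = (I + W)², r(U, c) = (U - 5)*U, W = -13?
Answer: 1/82369 ≈ 1.2140e-5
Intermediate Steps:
r(U, c) = U*(-5 + U) (r(U, c) = (-5 + U)*U = U*(-5 + U))
N(I, q) = (-13 + I)² (N(I, q) = (I - 13)² = (-13 + I)²)
1/N(r(-15, -6), 857) = 1/((-13 - 15*(-5 - 15))²) = 1/((-13 - 15*(-20))²) = 1/((-13 + 300)²) = 1/(287²) = 1/82369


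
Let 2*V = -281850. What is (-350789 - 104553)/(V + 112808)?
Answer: 455342/28117 ≈ 16.195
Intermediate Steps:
V = -140925 (V = (½)*(-281850) = -140925)
(-350789 - 104553)/(V + 112808) = (-350789 - 104553)/(-140925 + 112808) = -455342/(-28117) = -455342*(-1/28117) = 455342/28117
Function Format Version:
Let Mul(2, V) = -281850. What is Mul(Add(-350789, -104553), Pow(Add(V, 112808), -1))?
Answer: Rational(455342, 28117) ≈ 16.195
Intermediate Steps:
V = -140925 (V = Mul(Rational(1, 2), -281850) = -140925)
Mul(Add(-350789, -104553), Pow(Add(V, 112808), -1)) = Mul(Add(-350789, -104553), Pow(Add(-140925, 112808), -1)) = Mul(-455342, Pow(-28117, -1)) = Mul(-455342, Rational(-1, 28117)) = Rational(455342, 28117)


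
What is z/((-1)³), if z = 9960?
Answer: -9960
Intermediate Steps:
z/((-1)³) = 9960/((-1)³) = 9960/(-1) = 9960*(-1) = -9960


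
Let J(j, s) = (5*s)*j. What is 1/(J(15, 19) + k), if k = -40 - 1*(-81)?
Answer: 1/1466 ≈ 0.00068213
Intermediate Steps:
J(j, s) = 5*j*s
k = 41 (k = -40 + 81 = 41)
1/(J(15, 19) + k) = 1/(5*15*19 + 41) = 1/(1425 + 41) = 1/1466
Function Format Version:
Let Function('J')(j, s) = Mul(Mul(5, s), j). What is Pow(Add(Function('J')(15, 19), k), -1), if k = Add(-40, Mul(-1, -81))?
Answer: Rational(1, 1466) ≈ 0.00068213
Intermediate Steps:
Function('J')(j, s) = Mul(5, j, s)
k = 41 (k = Add(-40, 81) = 41)
Pow(Add(Function('J')(15, 19), k), -1) = Pow(Add(Mul(5, 15, 19), 41), -1) = Pow(Add(1425, 41), -1) = Pow(1466, -1) = Rational(1, 1466)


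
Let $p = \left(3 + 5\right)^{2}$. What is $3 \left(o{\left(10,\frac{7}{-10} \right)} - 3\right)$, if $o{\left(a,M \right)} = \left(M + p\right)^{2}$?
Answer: $\frac{1201167}{100} \approx 12012.0$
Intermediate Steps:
$p = 64$ ($p = 8^{2} = 64$)
$o{\left(a,M \right)} = \left(64 + M\right)^{2}$ ($o{\left(a,M \right)} = \left(M + 64\right)^{2} = \left(64 + M\right)^{2}$)
$3 \left(o{\left(10,\frac{7}{-10} \right)} - 3\right) = 3 \left(\left(64 + \frac{7}{-10}\right)^{2} - 3\right) = 3 \left(\left(64 + 7 \left(- \frac{1}{10}\right)\right)^{2} - 3\right) = 3 \left(\left(64 - \frac{7}{10}\right)^{2} - 3\right) = 3 \left(\left(\frac{633}{10}\right)^{2} - 3\right) = 3 \left(\frac{400689}{100} - 3\right) = 3 \cdot \frac{400389}{100} = \frac{1201167}{100}$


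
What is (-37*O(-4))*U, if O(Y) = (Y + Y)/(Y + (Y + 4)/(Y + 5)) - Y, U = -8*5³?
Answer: 222000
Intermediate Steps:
U = -1000 (U = -8*125 = -1000)
O(Y) = -Y + 2*Y/(Y + (4 + Y)/(5 + Y)) (O(Y) = (2*Y)/(Y + (4 + Y)/(5 + Y)) - Y = 2*Y/(Y + (4 + Y)/(5 + Y)) - Y = -Y + 2*Y/(Y + (4 + Y)/(5 + Y)))
(-37*O(-4))*U = -(-148)*(6 - 1*(-4)² - 4*(-4))/(4 + (-4)² + 6*(-4))*(-1000) = -(-148)*(6 - 1*16 + 16)/(4 + 16 - 24)*(-1000) = -(-148)*(6 - 16 + 16)/(-4)*(-1000) = -(-148)*(-1)*6/4*(-1000) = -37*6*(-1000) = -222*(-1000) = 222000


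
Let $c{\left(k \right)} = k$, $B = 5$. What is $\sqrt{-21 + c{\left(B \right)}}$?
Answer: $4 i \approx 4.0 i$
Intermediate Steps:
$\sqrt{-21 + c{\left(B \right)}} = \sqrt{-21 + 5} = \sqrt{-16} = 4 i$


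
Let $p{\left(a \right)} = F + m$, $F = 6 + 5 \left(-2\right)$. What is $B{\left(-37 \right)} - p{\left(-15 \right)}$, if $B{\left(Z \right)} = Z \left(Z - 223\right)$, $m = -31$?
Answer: $9655$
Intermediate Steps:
$F = -4$ ($F = 6 - 10 = -4$)
$B{\left(Z \right)} = Z \left(-223 + Z\right)$
$p{\left(a \right)} = -35$ ($p{\left(a \right)} = -4 - 31 = -35$)
$B{\left(-37 \right)} - p{\left(-15 \right)} = - 37 \left(-223 - 37\right) - -35 = \left(-37\right) \left(-260\right) + 35 = 9620 + 35 = 9655$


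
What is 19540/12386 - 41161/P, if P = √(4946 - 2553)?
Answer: 9770/6193 - 41161*√2393/2393 ≈ -839.85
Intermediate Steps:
P = √2393 ≈ 48.918
19540/12386 - 41161/P = 19540/12386 - 41161*√2393/2393 = 19540*(1/12386) - 41161*√2393/2393 = 9770/6193 - 41161*√2393/2393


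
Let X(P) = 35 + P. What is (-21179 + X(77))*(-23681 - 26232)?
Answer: 1051517171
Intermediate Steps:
(-21179 + X(77))*(-23681 - 26232) = (-21179 + (35 + 77))*(-23681 - 26232) = (-21179 + 112)*(-49913) = -21067*(-49913) = 1051517171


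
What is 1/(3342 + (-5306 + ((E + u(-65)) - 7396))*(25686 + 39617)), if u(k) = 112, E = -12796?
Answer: -1/1657778616 ≈ -6.0322e-10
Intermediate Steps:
1/(3342 + (-5306 + ((E + u(-65)) - 7396))*(25686 + 39617)) = 1/(3342 + (-5306 + ((-12796 + 112) - 7396))*(25686 + 39617)) = 1/(3342 + (-5306 + (-12684 - 7396))*65303) = 1/(3342 + (-5306 - 20080)*65303) = 1/(3342 - 25386*65303) = 1/(3342 - 1657781958) = 1/(-1657778616) = -1/1657778616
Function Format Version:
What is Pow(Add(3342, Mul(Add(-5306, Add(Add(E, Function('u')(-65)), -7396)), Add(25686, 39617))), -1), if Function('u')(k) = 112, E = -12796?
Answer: Rational(-1, 1657778616) ≈ -6.0322e-10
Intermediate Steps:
Pow(Add(3342, Mul(Add(-5306, Add(Add(E, Function('u')(-65)), -7396)), Add(25686, 39617))), -1) = Pow(Add(3342, Mul(Add(-5306, Add(Add(-12796, 112), -7396)), Add(25686, 39617))), -1) = Pow(Add(3342, Mul(Add(-5306, Add(-12684, -7396)), 65303)), -1) = Pow(Add(3342, Mul(Add(-5306, -20080), 65303)), -1) = Pow(Add(3342, Mul(-25386, 65303)), -1) = Pow(Add(3342, -1657781958), -1) = Pow(-1657778616, -1) = Rational(-1, 1657778616)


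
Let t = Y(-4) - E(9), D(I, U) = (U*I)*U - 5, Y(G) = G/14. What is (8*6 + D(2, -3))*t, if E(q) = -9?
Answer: 3721/7 ≈ 531.57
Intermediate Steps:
Y(G) = G/14 (Y(G) = G*(1/14) = G/14)
D(I, U) = -5 + I*U² (D(I, U) = (I*U)*U - 5 = I*U² - 5 = -5 + I*U²)
t = 61/7 (t = (1/14)*(-4) - 1*(-9) = -2/7 + 9 = 61/7 ≈ 8.7143)
(8*6 + D(2, -3))*t = (8*6 + (-5 + 2*(-3)²))*(61/7) = (48 + (-5 + 2*9))*(61/7) = (48 + (-5 + 18))*(61/7) = (48 + 13)*(61/7) = 61*(61/7) = 3721/7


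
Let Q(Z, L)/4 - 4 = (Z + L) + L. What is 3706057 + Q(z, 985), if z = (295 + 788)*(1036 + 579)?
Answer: 10710133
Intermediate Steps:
z = 1749045 (z = 1083*1615 = 1749045)
Q(Z, L) = 16 + 4*Z + 8*L (Q(Z, L) = 16 + 4*((Z + L) + L) = 16 + 4*((L + Z) + L) = 16 + 4*(Z + 2*L) = 16 + (4*Z + 8*L) = 16 + 4*Z + 8*L)
3706057 + Q(z, 985) = 3706057 + (16 + 4*1749045 + 8*985) = 3706057 + (16 + 6996180 + 7880) = 3706057 + 7004076 = 10710133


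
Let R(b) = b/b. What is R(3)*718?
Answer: 718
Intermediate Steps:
R(b) = 1
R(3)*718 = 1*718 = 718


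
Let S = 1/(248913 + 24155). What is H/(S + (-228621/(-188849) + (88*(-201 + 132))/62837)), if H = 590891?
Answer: 1914733416015062611444/3609743265213745 ≈ 5.3044e+5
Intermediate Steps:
S = 1/273068 ≈ 3.6621e-6
H/(S + (-228621/(-188849) + (88*(-201 + 132))/62837)) = 590891/(1/273068 + (-228621/(-188849) + (88*(-201 + 132))/62837)) = 590891/(1/273068 + (-228621*(-1/188849) + (88*(-69))*(1/62837))) = 590891/(1/273068 + (228621/188849 - 6072*1/62837)) = 590891/(1/273068 + (228621/188849 - 6072/62837)) = 590891/(1/273068 + 13219166649/11866704613) = 590891/(3609743265213745/3240417295262684) = 590891*(3240417295262684/3609743265213745) = 1914733416015062611444/3609743265213745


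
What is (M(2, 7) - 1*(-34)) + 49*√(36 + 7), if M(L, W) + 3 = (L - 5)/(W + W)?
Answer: 431/14 + 49*√43 ≈ 352.10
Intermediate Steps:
M(L, W) = -3 + (-5 + L)/(2*W) (M(L, W) = -3 + (L - 5)/(W + W) = -3 + (-5 + L)/((2*W)) = -3 + (-5 + L)*(1/(2*W)) = -3 + (-5 + L)/(2*W))
(M(2, 7) - 1*(-34)) + 49*√(36 + 7) = ((½)*(-5 + 2 - 6*7)/7 - 1*(-34)) + 49*√(36 + 7) = ((½)*(⅐)*(-5 + 2 - 42) + 34) + 49*√43 = ((½)*(⅐)*(-45) + 34) + 49*√43 = (-45/14 + 34) + 49*√43 = 431/14 + 49*√43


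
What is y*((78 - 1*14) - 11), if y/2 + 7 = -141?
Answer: -15688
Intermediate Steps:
y = -296 (y = -14 + 2*(-141) = -14 - 282 = -296)
y*((78 - 1*14) - 11) = -296*((78 - 1*14) - 11) = -296*((78 - 14) - 11) = -296*(64 - 11) = -296*53 = -15688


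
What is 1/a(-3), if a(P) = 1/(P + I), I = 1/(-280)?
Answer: -841/280 ≈ -3.0036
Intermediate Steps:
I = -1/280 ≈ -0.0035714
a(P) = 1/(-1/280 + P) (a(P) = 1/(P - 1/280) = 1/(-1/280 + P))
1/a(-3) = 1/(280/(-1 + 280*(-3))) = 1/(280/(-1 - 840)) = 1/(280/(-841)) = 1/(280*(-1/841)) = 1/(-280/841) = -841/280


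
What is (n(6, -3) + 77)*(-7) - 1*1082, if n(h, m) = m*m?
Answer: -1684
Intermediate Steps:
n(h, m) = m²
(n(6, -3) + 77)*(-7) - 1*1082 = ((-3)² + 77)*(-7) - 1*1082 = (9 + 77)*(-7) - 1082 = 86*(-7) - 1082 = -602 - 1082 = -1684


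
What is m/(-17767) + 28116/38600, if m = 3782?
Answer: 88387943/171451550 ≈ 0.51553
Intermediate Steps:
m/(-17767) + 28116/38600 = 3782/(-17767) + 28116/38600 = 3782*(-1/17767) + 28116*(1/38600) = -3782/17767 + 7029/9650 = 88387943/171451550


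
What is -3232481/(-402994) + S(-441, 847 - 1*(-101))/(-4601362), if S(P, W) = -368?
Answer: 7436981770457/927160638914 ≈ 8.0212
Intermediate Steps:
-3232481/(-402994) + S(-441, 847 - 1*(-101))/(-4601362) = -3232481/(-402994) - 368/(-4601362) = -3232481*(-1/402994) - 368*(-1/4601362) = 3232481/402994 + 184/2300681 = 7436981770457/927160638914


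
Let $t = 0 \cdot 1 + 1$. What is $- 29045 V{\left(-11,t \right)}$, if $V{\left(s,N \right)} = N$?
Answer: $-29045$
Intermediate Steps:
$t = 1$ ($t = 0 + 1 = 1$)
$- 29045 V{\left(-11,t \right)} = \left(-29045\right) 1 = -29045$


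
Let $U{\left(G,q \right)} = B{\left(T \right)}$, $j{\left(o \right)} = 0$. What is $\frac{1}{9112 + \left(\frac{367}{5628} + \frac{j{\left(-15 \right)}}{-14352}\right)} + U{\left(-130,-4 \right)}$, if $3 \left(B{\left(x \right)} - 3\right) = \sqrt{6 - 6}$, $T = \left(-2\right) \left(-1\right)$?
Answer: $\frac{153853737}{51282703} \approx 3.0001$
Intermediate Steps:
$T = 2$
$B{\left(x \right)} = 3$ ($B{\left(x \right)} = 3 + \frac{\sqrt{6 - 6}}{3} = 3 + \frac{\sqrt{0}}{3} = 3 + \frac{1}{3} \cdot 0 = 3 + 0 = 3$)
$U{\left(G,q \right)} = 3$
$\frac{1}{9112 + \left(\frac{367}{5628} + \frac{j{\left(-15 \right)}}{-14352}\right)} + U{\left(-130,-4 \right)} = \frac{1}{9112 + \left(\frac{367}{5628} + \frac{0}{-14352}\right)} + 3 = \frac{1}{9112 + \left(367 \cdot \frac{1}{5628} + 0 \left(- \frac{1}{14352}\right)\right)} + 3 = \frac{1}{9112 + \left(\frac{367}{5628} + 0\right)} + 3 = \frac{1}{9112 + \frac{367}{5628}} + 3 = \frac{1}{\frac{51282703}{5628}} + 3 = \frac{5628}{51282703} + 3 = \frac{153853737}{51282703}$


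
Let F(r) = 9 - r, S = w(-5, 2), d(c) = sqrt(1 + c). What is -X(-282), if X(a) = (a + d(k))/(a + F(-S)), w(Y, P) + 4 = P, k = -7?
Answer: -282/275 + I*sqrt(6)/275 ≈ -1.0255 + 0.0089072*I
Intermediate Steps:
w(Y, P) = -4 + P
S = -2 (S = -4 + 2 = -2)
X(a) = (a + I*sqrt(6))/(7 + a) (X(a) = (a + sqrt(1 - 7))/(a + (9 - (-1)*(-2))) = (a + sqrt(-6))/(a + (9 - 1*2)) = (a + I*sqrt(6))/(a + (9 - 2)) = (a + I*sqrt(6))/(a + 7) = (a + I*sqrt(6))/(7 + a))
-X(-282) = -(-282 + I*sqrt(6))/(7 - 282) = -(-282 + I*sqrt(6))/(-275) = -(-1)*(-282 + I*sqrt(6))/275 = -(282/275 - I*sqrt(6)/275) = -282/275 + I*sqrt(6)/275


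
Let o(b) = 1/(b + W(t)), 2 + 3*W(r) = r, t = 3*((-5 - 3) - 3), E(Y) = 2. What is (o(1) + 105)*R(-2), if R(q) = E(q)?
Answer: 3357/16 ≈ 209.81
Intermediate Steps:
R(q) = 2
t = -33 (t = 3*(-8 - 3) = 3*(-11) = -33)
W(r) = -2/3 + r/3
o(b) = 1/(-35/3 + b) (o(b) = 1/(b + (-2/3 + (1/3)*(-33))) = 1/(b + (-2/3 - 11)) = 1/(b - 35/3) = 1/(-35/3 + b))
(o(1) + 105)*R(-2) = (3/(-35 + 3*1) + 105)*2 = (3/(-35 + 3) + 105)*2 = (3/(-32) + 105)*2 = (3*(-1/32) + 105)*2 = (-3/32 + 105)*2 = (3357/32)*2 = 3357/16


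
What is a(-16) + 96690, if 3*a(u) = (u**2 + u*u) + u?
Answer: 290566/3 ≈ 96855.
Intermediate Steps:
a(u) = u/3 + 2*u**2/3 (a(u) = ((u**2 + u*u) + u)/3 = ((u**2 + u**2) + u)/3 = (2*u**2 + u)/3 = (u + 2*u**2)/3 = u/3 + 2*u**2/3)
a(-16) + 96690 = (1/3)*(-16)*(1 + 2*(-16)) + 96690 = (1/3)*(-16)*(1 - 32) + 96690 = (1/3)*(-16)*(-31) + 96690 = 496/3 + 96690 = 290566/3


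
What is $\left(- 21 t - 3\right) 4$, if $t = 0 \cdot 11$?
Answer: $-12$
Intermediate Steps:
$t = 0$
$\left(- 21 t - 3\right) 4 = \left(\left(-21\right) 0 - 3\right) 4 = \left(0 - 3\right) 4 = \left(-3\right) 4 = -12$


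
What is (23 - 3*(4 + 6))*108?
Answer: -756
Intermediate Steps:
(23 - 3*(4 + 6))*108 = (23 - 3*10)*108 = (23 - 30)*108 = -7*108 = -756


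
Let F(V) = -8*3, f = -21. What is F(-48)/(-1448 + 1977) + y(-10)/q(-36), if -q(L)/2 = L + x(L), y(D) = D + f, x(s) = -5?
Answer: -18367/43378 ≈ -0.42342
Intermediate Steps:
y(D) = -21 + D (y(D) = D - 21 = -21 + D)
F(V) = -24
q(L) = 10 - 2*L (q(L) = -2*(L - 5) = -2*(-5 + L) = 10 - 2*L)
F(-48)/(-1448 + 1977) + y(-10)/q(-36) = -24/(-1448 + 1977) + (-21 - 10)/(10 - 2*(-36)) = -24/529 - 31/(10 + 72) = -24*1/529 - 31/82 = -24/529 - 31*1/82 = -24/529 - 31/82 = -18367/43378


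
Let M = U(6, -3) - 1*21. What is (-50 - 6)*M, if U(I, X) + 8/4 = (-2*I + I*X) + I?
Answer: 2632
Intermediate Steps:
U(I, X) = -2 - I + I*X (U(I, X) = -2 + ((-2*I + I*X) + I) = -2 + (-I + I*X) = -2 - I + I*X)
M = -47 (M = (-2 - 1*6 + 6*(-3)) - 1*21 = (-2 - 6 - 18) - 21 = -26 - 21 = -47)
(-50 - 6)*M = (-50 - 6)*(-47) = -56*(-47) = 2632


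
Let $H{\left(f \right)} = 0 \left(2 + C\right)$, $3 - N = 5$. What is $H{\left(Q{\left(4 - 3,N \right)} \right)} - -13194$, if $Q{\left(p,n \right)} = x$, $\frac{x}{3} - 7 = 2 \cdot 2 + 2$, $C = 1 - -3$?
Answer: $13194$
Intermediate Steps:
$N = -2$ ($N = 3 - 5 = -2$)
$C = 4$ ($C = 1 + 3 = 4$)
$x = 39$ ($x = 21 + 3 \left(2 \cdot 2 + 2\right) = 21 + 3 \left(4 + 2\right) = 21 + 3 \cdot 6 = 21 + 18 = 39$)
$Q{\left(p,n \right)} = 39$
$H{\left(f \right)} = 0$ ($H{\left(f \right)} = 0 \left(2 + 4\right) = 0 \cdot 6 = 0$)
$H{\left(Q{\left(4 - 3,N \right)} \right)} - -13194 = 0 - -13194 = 0 + 13194 = 13194$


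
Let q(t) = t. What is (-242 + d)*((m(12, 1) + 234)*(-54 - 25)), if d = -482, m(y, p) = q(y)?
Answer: 14070216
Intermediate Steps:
m(y, p) = y
(-242 + d)*((m(12, 1) + 234)*(-54 - 25)) = (-242 - 482)*((12 + 234)*(-54 - 25)) = -178104*(-79) = -724*(-19434) = 14070216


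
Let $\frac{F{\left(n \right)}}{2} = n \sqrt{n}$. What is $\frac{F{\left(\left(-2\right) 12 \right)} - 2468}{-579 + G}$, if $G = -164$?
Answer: $\frac{2468}{743} + \frac{96 i \sqrt{6}}{743} \approx 3.3217 + 0.31649 i$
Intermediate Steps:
$F{\left(n \right)} = 2 n^{\frac{3}{2}}$ ($F{\left(n \right)} = 2 n \sqrt{n} = 2 n^{\frac{3}{2}}$)
$\frac{F{\left(\left(-2\right) 12 \right)} - 2468}{-579 + G} = \frac{2 \left(\left(-2\right) 12\right)^{\frac{3}{2}} - 2468}{-579 - 164} = \frac{2 \left(-24\right)^{\frac{3}{2}} - 2468}{-743} = \left(2 \left(- 48 i \sqrt{6}\right) - 2468\right) \left(- \frac{1}{743}\right) = \left(- 96 i \sqrt{6} - 2468\right) \left(- \frac{1}{743}\right) = \left(-2468 - 96 i \sqrt{6}\right) \left(- \frac{1}{743}\right) = \frac{2468}{743} + \frac{96 i \sqrt{6}}{743}$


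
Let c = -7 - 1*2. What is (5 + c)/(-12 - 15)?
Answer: 4/27 ≈ 0.14815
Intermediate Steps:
c = -9 (c = -7 - 2 = -9)
(5 + c)/(-12 - 15) = (5 - 9)/(-12 - 15) = -4/(-27) = -1/27*(-4) = 4/27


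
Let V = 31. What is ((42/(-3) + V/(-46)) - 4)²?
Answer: 737881/2116 ≈ 348.71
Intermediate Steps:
((42/(-3) + V/(-46)) - 4)² = ((42/(-3) + 31/(-46)) - 4)² = ((42*(-⅓) + 31*(-1/46)) - 4)² = ((-14 - 31/46) - 4)² = (-675/46 - 4)² = (-859/46)² = 737881/2116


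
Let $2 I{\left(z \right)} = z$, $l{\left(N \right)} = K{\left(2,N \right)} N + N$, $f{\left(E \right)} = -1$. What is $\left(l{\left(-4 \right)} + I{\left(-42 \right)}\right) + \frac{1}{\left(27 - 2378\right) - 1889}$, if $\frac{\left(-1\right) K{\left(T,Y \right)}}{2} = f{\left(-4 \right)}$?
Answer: $- \frac{139921}{4240} \approx -33.0$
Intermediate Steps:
$K{\left(T,Y \right)} = 2$ ($K{\left(T,Y \right)} = \left(-2\right) \left(-1\right) = 2$)
$l{\left(N \right)} = 3 N$ ($l{\left(N \right)} = 2 N + N = 3 N$)
$I{\left(z \right)} = \frac{z}{2}$
$\left(l{\left(-4 \right)} + I{\left(-42 \right)}\right) + \frac{1}{\left(27 - 2378\right) - 1889} = \left(3 \left(-4\right) + \frac{1}{2} \left(-42\right)\right) + \frac{1}{\left(27 - 2378\right) - 1889} = \left(-12 - 21\right) + \frac{1}{\left(27 - 2378\right) - 1889} = -33 + \frac{1}{-2351 - 1889} = -33 + \frac{1}{-4240} = -33 - \frac{1}{4240} = - \frac{139921}{4240}$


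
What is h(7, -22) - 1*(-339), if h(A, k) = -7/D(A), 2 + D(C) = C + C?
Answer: 4061/12 ≈ 338.42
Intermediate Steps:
D(C) = -2 + 2*C (D(C) = -2 + (C + C) = -2 + 2*C)
h(A, k) = -7/(-2 + 2*A)
h(7, -22) - 1*(-339) = -7/(-2 + 2*7) - 1*(-339) = -7/(-2 + 14) + 339 = -7/12 + 339 = 4061/12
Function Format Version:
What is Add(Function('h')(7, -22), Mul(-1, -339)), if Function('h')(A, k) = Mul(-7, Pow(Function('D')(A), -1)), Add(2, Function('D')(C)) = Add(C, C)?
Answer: Rational(4061, 12) ≈ 338.42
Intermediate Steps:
Function('D')(C) = Add(-2, Mul(2, C)) (Function('D')(C) = Add(-2, Add(C, C)) = Add(-2, Mul(2, C)))
Function('h')(A, k) = Mul(-7, Pow(Add(-2, Mul(2, A)), -1))
Add(Function('h')(7, -22), Mul(-1, -339)) = Add(Mul(-7, Pow(Add(-2, Mul(2, 7)), -1)), Mul(-1, -339)) = Add(Mul(-7, Pow(Add(-2, 14), -1)), 339) = Add(Mul(-7, Pow(12, -1)), 339) = Add(Mul(-7, Rational(1, 12)), 339) = Add(Rational(-7, 12), 339) = Rational(4061, 12)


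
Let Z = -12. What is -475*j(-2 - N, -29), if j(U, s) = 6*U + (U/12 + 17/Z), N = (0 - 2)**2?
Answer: 216125/12 ≈ 18010.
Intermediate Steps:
N = 4 (N = (-2)**2 = 4)
j(U, s) = -17/12 + 73*U/12 (j(U, s) = 6*U + (U/12 + 17/(-12)) = 6*U + (U*(1/12) + 17*(-1/12)) = 6*U + (U/12 - 17/12) = 6*U + (-17/12 + U/12) = -17/12 + 73*U/12)
-475*j(-2 - N, -29) = -475*(-17/12 + 73*(-2 - 1*4)/12) = -475*(-17/12 + 73*(-2 - 4)/12) = -475*(-17/12 + (73/12)*(-6)) = -475*(-17/12 - 73/2) = -475*(-455/12) = 216125/12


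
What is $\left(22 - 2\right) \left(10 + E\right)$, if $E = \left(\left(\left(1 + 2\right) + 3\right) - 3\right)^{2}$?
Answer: $380$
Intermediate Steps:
$E = 9$ ($E = \left(\left(3 + 3\right) - 3\right)^{2} = \left(6 - 3\right)^{2} = 3^{2} = 9$)
$\left(22 - 2\right) \left(10 + E\right) = \left(22 - 2\right) \left(10 + 9\right) = 20 \cdot 19 = 380$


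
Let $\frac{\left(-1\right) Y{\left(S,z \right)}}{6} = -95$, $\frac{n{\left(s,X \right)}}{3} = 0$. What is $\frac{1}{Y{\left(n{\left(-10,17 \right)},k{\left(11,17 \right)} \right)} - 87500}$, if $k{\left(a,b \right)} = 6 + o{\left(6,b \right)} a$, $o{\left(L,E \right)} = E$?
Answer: $- \frac{1}{86930} \approx -1.1504 \cdot 10^{-5}$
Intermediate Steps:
$k{\left(a,b \right)} = 6 + a b$ ($k{\left(a,b \right)} = 6 + b a = 6 + a b$)
$n{\left(s,X \right)} = 0$ ($n{\left(s,X \right)} = 3 \cdot 0 = 0$)
$Y{\left(S,z \right)} = 570$ ($Y{\left(S,z \right)} = \left(-6\right) \left(-95\right) = 570$)
$\frac{1}{Y{\left(n{\left(-10,17 \right)},k{\left(11,17 \right)} \right)} - 87500} = \frac{1}{570 - 87500} = \frac{1}{-86930} = - \frac{1}{86930}$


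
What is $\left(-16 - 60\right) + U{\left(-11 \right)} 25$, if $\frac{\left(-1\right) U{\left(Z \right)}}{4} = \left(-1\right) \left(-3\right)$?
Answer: $-376$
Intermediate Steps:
$U{\left(Z \right)} = -12$ ($U{\left(Z \right)} = - 4 \left(\left(-1\right) \left(-3\right)\right) = \left(-4\right) 3 = -12$)
$\left(-16 - 60\right) + U{\left(-11 \right)} 25 = \left(-16 - 60\right) - 300 = -76 - 300 = -376$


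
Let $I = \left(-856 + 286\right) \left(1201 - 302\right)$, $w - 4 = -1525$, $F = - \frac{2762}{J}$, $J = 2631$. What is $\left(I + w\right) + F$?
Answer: $- \frac{1352207843}{2631} \approx -5.1395 \cdot 10^{5}$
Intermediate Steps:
$F = - \frac{2762}{2631} \approx -1.0498$
$w = -1521$ ($w = 4 - 1525 = -1521$)
$I = -512430$ ($I = \left(-570\right) 899 = -512430$)
$\left(I + w\right) + F = \left(-512430 - 1521\right) - \frac{2762}{2631} = -513951 - \frac{2762}{2631} = - \frac{1352207843}{2631}$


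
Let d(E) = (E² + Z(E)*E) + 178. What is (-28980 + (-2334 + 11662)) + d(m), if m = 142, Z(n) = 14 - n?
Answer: -17486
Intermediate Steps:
d(E) = 178 + E² + E*(14 - E) (d(E) = (E² + (14 - E)*E) + 178 = (E² + E*(14 - E)) + 178 = 178 + E² + E*(14 - E))
(-28980 + (-2334 + 11662)) + d(m) = (-28980 + (-2334 + 11662)) + (178 + 14*142) = (-28980 + 9328) + (178 + 1988) = -19652 + 2166 = -17486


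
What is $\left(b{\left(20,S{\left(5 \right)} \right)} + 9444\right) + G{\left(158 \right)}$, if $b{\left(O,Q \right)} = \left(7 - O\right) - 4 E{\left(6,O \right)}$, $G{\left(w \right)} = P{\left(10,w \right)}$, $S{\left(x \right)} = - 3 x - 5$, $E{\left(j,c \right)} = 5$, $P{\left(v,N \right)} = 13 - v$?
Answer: $9414$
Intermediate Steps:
$S{\left(x \right)} = -5 - 3 x$
$G{\left(w \right)} = 3$ ($G{\left(w \right)} = 13 - 10 = 3$)
$b{\left(O,Q \right)} = -13 - O$ ($b{\left(O,Q \right)} = \left(7 - O\right) - 20 = -13 - O$)
$\left(b{\left(20,S{\left(5 \right)} \right)} + 9444\right) + G{\left(158 \right)} = \left(\left(-13 - 20\right) + 9444\right) + 3 = \left(-33 + 9444\right) + 3 = 9411 + 3 = 9414$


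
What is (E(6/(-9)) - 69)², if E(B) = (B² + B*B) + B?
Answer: 383161/81 ≈ 4730.4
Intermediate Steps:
E(B) = B + 2*B² (E(B) = (B² + B²) + B = 2*B² + B = B + 2*B²)
(E(6/(-9)) - 69)² = ((6/(-9))*(1 + 2*(6/(-9))) - 69)² = ((6*(-⅑))*(1 + 2*(6*(-⅑))) - 69)² = (-2*(1 + 2*(-⅔))/3 - 69)² = (-2*(1 - 4/3)/3 - 69)² = (-⅔*(-⅓) - 69)² = (2/9 - 69)² = (-619/9)² = 383161/81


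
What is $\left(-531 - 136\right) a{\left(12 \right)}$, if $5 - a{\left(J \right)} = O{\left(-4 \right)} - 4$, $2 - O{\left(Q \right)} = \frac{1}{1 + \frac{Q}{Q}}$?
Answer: $- \frac{10005}{2} \approx -5002.5$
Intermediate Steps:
$O{\left(Q \right)} = \frac{3}{2}$ ($O{\left(Q \right)} = 2 - \frac{1}{1 + \frac{Q}{Q}} = 2 - \frac{1}{1 + 1} = 2 - \frac{1}{2} = \frac{3}{2}$)
$a{\left(J \right)} = \frac{15}{2}$ ($a{\left(J \right)} = 5 - \left(\frac{3}{2} - 4\right) = 5 - - \frac{5}{2} = 5 + \frac{5}{2} = \frac{15}{2}$)
$\left(-531 - 136\right) a{\left(12 \right)} = \left(-531 - 136\right) \frac{15}{2} = \left(-667\right) \frac{15}{2} = - \frac{10005}{2}$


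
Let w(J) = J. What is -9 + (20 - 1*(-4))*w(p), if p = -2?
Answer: -57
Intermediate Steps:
-9 + (20 - 1*(-4))*w(p) = -9 + (20 - 1*(-4))*(-2) = -9 + (20 + 4)*(-2) = -9 + 24*(-2) = -9 - 48 = -57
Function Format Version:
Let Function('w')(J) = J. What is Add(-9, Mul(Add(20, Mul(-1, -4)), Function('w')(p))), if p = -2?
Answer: -57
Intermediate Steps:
Add(-9, Mul(Add(20, Mul(-1, -4)), Function('w')(p))) = Add(-9, Mul(Add(20, Mul(-1, -4)), -2)) = Add(-9, Mul(Add(20, 4), -2)) = Add(-9, Mul(24, -2)) = Add(-9, -48) = -57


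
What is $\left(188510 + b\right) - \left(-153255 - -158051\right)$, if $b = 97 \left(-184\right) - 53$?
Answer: $165813$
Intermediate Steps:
$b = -17901$ ($b = -17848 - 53 = -17901$)
$\left(188510 + b\right) - \left(-153255 - -158051\right) = \left(188510 - 17901\right) - \left(-153255 - -158051\right) = 170609 - \left(-153255 + 158051\right) = 170609 - 4796 = 165813$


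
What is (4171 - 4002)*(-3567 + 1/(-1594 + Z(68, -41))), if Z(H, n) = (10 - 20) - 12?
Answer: -974162137/1616 ≈ -6.0282e+5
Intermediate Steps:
Z(H, n) = -22 (Z(H, n) = -10 - 12 = -22)
(4171 - 4002)*(-3567 + 1/(-1594 + Z(68, -41))) = (4171 - 4002)*(-3567 + 1/(-1594 - 22)) = 169*(-3567 + 1/(-1616)) = 169*(-3567 - 1/1616) = 169*(-5764273/1616) = -974162137/1616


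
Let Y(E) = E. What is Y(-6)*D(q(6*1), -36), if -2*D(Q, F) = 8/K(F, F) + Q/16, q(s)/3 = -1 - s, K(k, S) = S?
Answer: -221/48 ≈ -4.6042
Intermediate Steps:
q(s) = -3 - 3*s (q(s) = 3*(-1 - s) = -3 - 3*s)
D(Q, F) = -4/F - Q/32 (D(Q, F) = -(8/F + Q/16)/2 = -4/F - Q/32)
Y(-6)*D(q(6*1), -36) = -6*(-4/(-36) - (-3 - 18)/32) = -6*(-4*(-1/36) - (-3 - 3*6)/32) = -6*(⅑ - (-3 - 18)/32) = -6*(⅑ - 1/32*(-21)) = -6*(⅑ + 21/32) = -6*221/288 = -221/48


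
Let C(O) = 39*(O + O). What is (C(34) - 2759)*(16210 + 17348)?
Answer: -3590706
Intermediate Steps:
C(O) = 78*O (C(O) = 39*(2*O) = 78*O)
(C(34) - 2759)*(16210 + 17348) = (78*34 - 2759)*(16210 + 17348) = (2652 - 2759)*33558 = -107*33558 = -3590706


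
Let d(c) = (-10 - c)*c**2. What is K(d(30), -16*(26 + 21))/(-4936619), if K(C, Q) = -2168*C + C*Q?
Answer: -105120000/4936619 ≈ -21.294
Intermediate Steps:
d(c) = c**2*(-10 - c)
K(d(30), -16*(26 + 21))/(-4936619) = ((30**2*(-10 - 1*30))*(-2168 - 16*(26 + 21)))/(-4936619) = ((900*(-10 - 30))*(-2168 - 16*47))*(-1/4936619) = ((900*(-40))*(-2168 - 752))*(-1/4936619) = -36000*(-2920)*(-1/4936619) = 105120000*(-1/4936619) = -105120000/4936619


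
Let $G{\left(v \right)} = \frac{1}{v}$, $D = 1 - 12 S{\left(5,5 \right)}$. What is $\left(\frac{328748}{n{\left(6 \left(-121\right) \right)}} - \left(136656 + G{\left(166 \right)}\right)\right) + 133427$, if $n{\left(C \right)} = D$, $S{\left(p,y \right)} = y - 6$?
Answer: $\frac{47603973}{2158} \approx 22059.0$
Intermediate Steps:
$S{\left(p,y \right)} = -6 + y$ ($S{\left(p,y \right)} = y - 6 = -6 + y$)
$D = 13$ ($D = 1 - 12 \left(-6 + 5\right) = 1 - -12 = 1 + 12 = 13$)
$n{\left(C \right)} = 13$
$\left(\frac{328748}{n{\left(6 \left(-121\right) \right)}} - \left(136656 + G{\left(166 \right)}\right)\right) + 133427 = \left(\frac{328748}{13} - \frac{22684897}{166}\right) + 133427 = - \frac{240331493}{2158} + 133427 = \frac{47603973}{2158}$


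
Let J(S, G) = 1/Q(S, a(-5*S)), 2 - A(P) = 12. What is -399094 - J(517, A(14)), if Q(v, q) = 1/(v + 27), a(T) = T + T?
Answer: -399638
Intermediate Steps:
a(T) = 2*T
Q(v, q) = 1/(27 + v)
A(P) = -10 (A(P) = 2 - 1*12 = 2 - 12 = -10)
J(S, G) = 27 + S (J(S, G) = 1/(1/(27 + S)) = 27 + S)
-399094 - J(517, A(14)) = -399094 - (27 + 517) = -399094 - 1*544 = -399094 - 544 = -399638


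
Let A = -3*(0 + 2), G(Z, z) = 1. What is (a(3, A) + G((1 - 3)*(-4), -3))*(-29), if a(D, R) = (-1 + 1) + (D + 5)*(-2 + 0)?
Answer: 435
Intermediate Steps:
A = -6 (A = -3*2 = -6)
a(D, R) = -10 - 2*D (a(D, R) = 0 + (5 + D)*(-2) = 0 + (-10 - 2*D) = -10 - 2*D)
(a(3, A) + G((1 - 3)*(-4), -3))*(-29) = ((-10 - 2*3) + 1)*(-29) = ((-10 - 6) + 1)*(-29) = (-16 + 1)*(-29) = -15*(-29) = 435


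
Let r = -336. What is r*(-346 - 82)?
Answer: 143808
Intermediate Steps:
r*(-346 - 82) = -336*(-346 - 82) = -336*(-428) = 143808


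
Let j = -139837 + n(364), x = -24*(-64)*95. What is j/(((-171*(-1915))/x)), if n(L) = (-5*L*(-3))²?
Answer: 15191942656/1149 ≈ 1.3222e+7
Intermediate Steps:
x = 145920 (x = 1536*95 = 145920)
n(L) = 225*L² (n(L) = (15*L)² = 225*L²)
j = 29671763 (j = -139837 + 225*364² = -139837 + 225*132496 = -139837 + 29811600 = 29671763)
j/(((-171*(-1915))/x)) = 29671763/((-171*(-1915)/145920)) = 29671763/((327465*(1/145920))) = 29671763/(1149/512) = 29671763*(512/1149) = 15191942656/1149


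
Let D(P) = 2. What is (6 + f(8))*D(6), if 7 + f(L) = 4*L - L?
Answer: 46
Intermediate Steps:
f(L) = -7 + 3*L (f(L) = -7 + (4*L - L) = -7 + 3*L)
(6 + f(8))*D(6) = (6 + (-7 + 3*8))*2 = (6 + (-7 + 24))*2 = (6 + 17)*2 = 23*2 = 46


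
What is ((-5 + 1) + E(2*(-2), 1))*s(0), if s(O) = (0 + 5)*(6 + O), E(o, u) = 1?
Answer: -90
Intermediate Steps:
s(O) = 30 + 5*O (s(O) = 5*(6 + O) = 30 + 5*O)
((-5 + 1) + E(2*(-2), 1))*s(0) = ((-5 + 1) + 1)*(30 + 5*0) = (-4 + 1)*(30 + 0) = -3*30 = -90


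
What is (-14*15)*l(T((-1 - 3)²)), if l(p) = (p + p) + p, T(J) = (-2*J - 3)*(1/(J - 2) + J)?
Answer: 354375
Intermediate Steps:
T(J) = (-3 - 2*J)*(J + 1/(-2 + J)) (T(J) = (-3 - 2*J)*(1/(-2 + J) + J) = (-3 - 2*J)*(J + 1/(-2 + J)))
l(p) = 3*p (l(p) = 2*p + p = 3*p)
(-14*15)*l(T((-1 - 3)²)) = (-14*15)*(3*((-3 + ((-1 - 3)²)² - 2*(-1 - 3)⁶ + 4*(-1 - 3)²)/(-2 + (-1 - 3)²))) = -630*(-3 + ((-4)²)² - 2*((-4)²)³ + 4*(-4)²)/(-2 + (-4)²) = -630*(-3 + 16² - 2*16³ + 4*16)/(-2 + 16) = -630*(-3 + 256 - 2*4096 + 64)/14 = -630*(-3 + 256 - 8192 + 64)/14 = -630*(1/14)*(-7875) = -630*(-1125)/2 = -210*(-3375/2) = 354375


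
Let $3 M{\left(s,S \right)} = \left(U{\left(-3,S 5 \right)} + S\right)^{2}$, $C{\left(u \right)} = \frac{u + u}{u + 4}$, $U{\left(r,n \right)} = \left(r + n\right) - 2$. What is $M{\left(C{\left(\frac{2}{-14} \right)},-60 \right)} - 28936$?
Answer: $\frac{46417}{3} \approx 15472.0$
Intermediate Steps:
$U{\left(r,n \right)} = -2 + n + r$ ($U{\left(r,n \right)} = \left(n + r\right) - 2 = -2 + n + r$)
$C{\left(u \right)} = \frac{2 u}{4 + u}$
$M{\left(s,S \right)} = \frac{\left(-5 + 6 S\right)^{2}}{3}$ ($M{\left(s,S \right)} = \frac{\left(\left(-2 + S 5 - 3\right) + S\right)^{2}}{3} = \frac{\left(\left(-2 + 5 S - 3\right) + S\right)^{2}}{3} = \frac{\left(\left(-5 + 5 S\right) + S\right)^{2}}{3} = \frac{\left(-5 + 6 S\right)^{2}}{3}$)
$M{\left(C{\left(\frac{2}{-14} \right)},-60 \right)} - 28936 = \frac{\left(-5 + 6 \left(-60\right)\right)^{2}}{3} - 28936 = \frac{\left(-5 - 360\right)^{2}}{3} - 28936 = \frac{\left(-365\right)^{2}}{3} - 28936 = \frac{1}{3} \cdot 133225 - 28936 = \frac{133225}{3} - 28936 = \frac{46417}{3}$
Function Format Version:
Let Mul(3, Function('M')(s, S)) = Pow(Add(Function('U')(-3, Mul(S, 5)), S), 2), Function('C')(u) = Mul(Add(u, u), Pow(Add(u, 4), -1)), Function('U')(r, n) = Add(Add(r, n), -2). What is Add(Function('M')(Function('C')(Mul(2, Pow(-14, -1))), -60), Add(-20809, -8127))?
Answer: Rational(46417, 3) ≈ 15472.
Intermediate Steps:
Function('U')(r, n) = Add(-2, n, r) (Function('U')(r, n) = Add(Add(n, r), -2) = Add(-2, n, r))
Function('C')(u) = Mul(2, u, Pow(Add(4, u), -1)) (Function('C')(u) = Mul(Mul(2, u), Pow(Add(4, u), -1)) = Mul(2, u, Pow(Add(4, u), -1)))
Function('M')(s, S) = Mul(Rational(1, 3), Pow(Add(-5, Mul(6, S)), 2)) (Function('M')(s, S) = Mul(Rational(1, 3), Pow(Add(Add(-2, Mul(S, 5), -3), S), 2)) = Mul(Rational(1, 3), Pow(Add(Add(-2, Mul(5, S), -3), S), 2)) = Mul(Rational(1, 3), Pow(Add(Add(-5, Mul(5, S)), S), 2)) = Mul(Rational(1, 3), Pow(Add(-5, Mul(6, S)), 2)))
Add(Function('M')(Function('C')(Mul(2, Pow(-14, -1))), -60), Add(-20809, -8127)) = Add(Mul(Rational(1, 3), Pow(Add(-5, Mul(6, -60)), 2)), Add(-20809, -8127)) = Add(Mul(Rational(1, 3), Pow(Add(-5, -360), 2)), -28936) = Add(Mul(Rational(1, 3), Pow(-365, 2)), -28936) = Add(Mul(Rational(1, 3), 133225), -28936) = Add(Rational(133225, 3), -28936) = Rational(46417, 3)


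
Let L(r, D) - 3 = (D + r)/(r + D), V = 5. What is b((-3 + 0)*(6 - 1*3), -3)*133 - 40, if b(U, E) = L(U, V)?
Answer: 492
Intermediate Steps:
L(r, D) = 4 (L(r, D) = 3 + (D + r)/(r + D) = 3 + (D + r)/(D + r) = 3 + 1 = 4)
b(U, E) = 4
b((-3 + 0)*(6 - 1*3), -3)*133 - 40 = 4*133 - 40 = 532 - 40 = 492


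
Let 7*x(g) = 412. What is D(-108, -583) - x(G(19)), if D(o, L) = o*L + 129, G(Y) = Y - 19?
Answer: 441239/7 ≈ 63034.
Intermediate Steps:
G(Y) = -19 + Y
D(o, L) = 129 + L*o (D(o, L) = L*o + 129 = 129 + L*o)
x(g) = 412/7 (x(g) = (1/7)*412 = 412/7)
D(-108, -583) - x(G(19)) = (129 - 583*(-108)) - 1*412/7 = (129 + 62964) - 412/7 = 63093 - 412/7 = 441239/7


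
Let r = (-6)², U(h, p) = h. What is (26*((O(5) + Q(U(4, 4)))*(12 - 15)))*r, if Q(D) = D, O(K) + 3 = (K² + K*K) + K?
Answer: -157248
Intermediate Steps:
O(K) = -3 + K + 2*K² (O(K) = -3 + ((K² + K*K) + K) = -3 + ((K² + K²) + K) = -3 + (2*K² + K) = -3 + (K + 2*K²) = -3 + K + 2*K²)
r = 36
(26*((O(5) + Q(U(4, 4)))*(12 - 15)))*r = (26*(((-3 + 5 + 2*5²) + 4)*(12 - 15)))*36 = (26*(((-3 + 5 + 2*25) + 4)*(-3)))*36 = (26*(((-3 + 5 + 50) + 4)*(-3)))*36 = (26*((52 + 4)*(-3)))*36 = (26*(56*(-3)))*36 = (26*(-168))*36 = -4368*36 = -157248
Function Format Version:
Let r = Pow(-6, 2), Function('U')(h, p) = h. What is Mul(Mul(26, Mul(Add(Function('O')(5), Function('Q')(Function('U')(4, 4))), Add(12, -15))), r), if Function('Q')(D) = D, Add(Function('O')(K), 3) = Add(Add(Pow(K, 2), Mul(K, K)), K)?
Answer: -157248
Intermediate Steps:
Function('O')(K) = Add(-3, K, Mul(2, Pow(K, 2))) (Function('O')(K) = Add(-3, Add(Add(Pow(K, 2), Mul(K, K)), K)) = Add(-3, Add(Add(Pow(K, 2), Pow(K, 2)), K)) = Add(-3, Add(Mul(2, Pow(K, 2)), K)) = Add(-3, Add(K, Mul(2, Pow(K, 2)))) = Add(-3, K, Mul(2, Pow(K, 2))))
r = 36
Mul(Mul(26, Mul(Add(Function('O')(5), Function('Q')(Function('U')(4, 4))), Add(12, -15))), r) = Mul(Mul(26, Mul(Add(Add(-3, 5, Mul(2, Pow(5, 2))), 4), Add(12, -15))), 36) = Mul(Mul(26, Mul(Add(Add(-3, 5, Mul(2, 25)), 4), -3)), 36) = Mul(Mul(26, Mul(Add(Add(-3, 5, 50), 4), -3)), 36) = Mul(Mul(26, Mul(Add(52, 4), -3)), 36) = Mul(Mul(26, Mul(56, -3)), 36) = Mul(Mul(26, -168), 36) = Mul(-4368, 36) = -157248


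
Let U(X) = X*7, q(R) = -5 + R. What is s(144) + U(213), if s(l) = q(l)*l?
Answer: 21507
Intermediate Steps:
U(X) = 7*X
s(l) = l*(-5 + l) (s(l) = (-5 + l)*l = l*(-5 + l))
s(144) + U(213) = 144*(-5 + 144) + 7*213 = 144*139 + 1491 = 20016 + 1491 = 21507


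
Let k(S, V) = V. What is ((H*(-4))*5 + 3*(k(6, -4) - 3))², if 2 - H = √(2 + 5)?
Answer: 6521 - 2440*√7 ≈ 65.367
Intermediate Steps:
H = 2 - √7 (H = 2 - √(2 + 5) = 2 - √7 ≈ -0.64575)
((H*(-4))*5 + 3*(k(6, -4) - 3))² = (((2 - √7)*(-4))*5 + 3*(-4 - 3))² = ((-8 + 4*√7)*5 + 3*(-7))² = ((-40 + 20*√7) - 21)² = (-61 + 20*√7)²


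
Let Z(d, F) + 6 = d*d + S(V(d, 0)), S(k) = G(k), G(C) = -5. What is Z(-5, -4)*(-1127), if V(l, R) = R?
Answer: -15778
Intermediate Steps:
S(k) = -5
Z(d, F) = -11 + d² (Z(d, F) = -6 + (d*d - 5) = -6 + (d² - 5) = -6 + (-5 + d²) = -11 + d²)
Z(-5, -4)*(-1127) = (-11 + (-5)²)*(-1127) = (-11 + 25)*(-1127) = 14*(-1127) = -15778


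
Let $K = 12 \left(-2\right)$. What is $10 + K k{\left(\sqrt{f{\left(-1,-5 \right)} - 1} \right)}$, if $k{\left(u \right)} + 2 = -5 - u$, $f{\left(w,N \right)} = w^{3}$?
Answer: $178 + 24 i \sqrt{2} \approx 178.0 + 33.941 i$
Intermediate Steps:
$k{\left(u \right)} = -7 - u$ ($k{\left(u \right)} = -2 - \left(5 + u\right) = -7 - u$)
$K = -24$
$10 + K k{\left(\sqrt{f{\left(-1,-5 \right)} - 1} \right)} = 10 - 24 \left(-7 - \sqrt{\left(-1\right)^{3} - 1}\right) = 10 - 24 \left(-7 - \sqrt{-1 - 1}\right) = 10 - 24 \left(-7 - \sqrt{-2}\right) = 10 - 24 \left(-7 - i \sqrt{2}\right) = 10 + \left(168 + 24 i \sqrt{2}\right) = 178 + 24 i \sqrt{2}$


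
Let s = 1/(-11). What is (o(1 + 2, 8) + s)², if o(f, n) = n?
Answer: 7569/121 ≈ 62.554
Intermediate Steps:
s = -1/11 ≈ -0.090909
(o(1 + 2, 8) + s)² = (8 - 1/11)² = (87/11)² = 7569/121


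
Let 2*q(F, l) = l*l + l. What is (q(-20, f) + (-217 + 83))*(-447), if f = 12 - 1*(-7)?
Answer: -25032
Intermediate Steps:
f = 19 (f = 12 + 7 = 19)
q(F, l) = l/2 + l²/2 (q(F, l) = (l*l + l)/2 = (l² + l)/2 = (l + l²)/2 = l/2 + l²/2)
(q(-20, f) + (-217 + 83))*(-447) = ((½)*19*(1 + 19) + (-217 + 83))*(-447) = ((½)*19*20 - 134)*(-447) = (190 - 134)*(-447) = 56*(-447) = -25032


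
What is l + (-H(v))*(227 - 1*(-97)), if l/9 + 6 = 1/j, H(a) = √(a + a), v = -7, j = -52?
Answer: -2817/52 - 324*I*√14 ≈ -54.173 - 1212.3*I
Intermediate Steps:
H(a) = √2*√a (H(a) = √(2*a) = √2*√a)
l = -2817/52 (l = -54 + 9/(-52) = -54 + 9*(-1/52) = -54 - 9/52 = -2817/52 ≈ -54.173)
l + (-H(v))*(227 - 1*(-97)) = -2817/52 + (-√2*√(-7))*(227 - 1*(-97)) = -2817/52 + (-√2*I*√7)*(227 + 97) = -2817/52 - I*√14*324 = -2817/52 - 324*I*√14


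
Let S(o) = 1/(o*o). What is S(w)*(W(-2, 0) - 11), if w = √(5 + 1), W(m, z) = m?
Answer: -13/6 ≈ -2.1667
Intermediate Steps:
w = √6 ≈ 2.4495
S(o) = o⁻²
S(w)*(W(-2, 0) - 11) = (-2 - 11)/(√6)² = (⅙)*(-13) = -13/6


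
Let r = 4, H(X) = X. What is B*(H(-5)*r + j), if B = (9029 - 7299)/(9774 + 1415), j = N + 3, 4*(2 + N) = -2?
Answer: -33735/11189 ≈ -3.0150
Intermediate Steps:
N = -5/2 (N = -2 + (1/4)*(-2) = -2 - 1/2 = -5/2 ≈ -2.5000)
j = 1/2 (j = -5/2 + 3 = 1/2 ≈ 0.50000)
B = 1730/11189 ≈ 0.15462
B*(H(-5)*r + j) = 1730*(-5*4 + 1/2)/11189 = 1730*(-20 + 1/2)/11189 = (1730/11189)*(-39/2) = -33735/11189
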